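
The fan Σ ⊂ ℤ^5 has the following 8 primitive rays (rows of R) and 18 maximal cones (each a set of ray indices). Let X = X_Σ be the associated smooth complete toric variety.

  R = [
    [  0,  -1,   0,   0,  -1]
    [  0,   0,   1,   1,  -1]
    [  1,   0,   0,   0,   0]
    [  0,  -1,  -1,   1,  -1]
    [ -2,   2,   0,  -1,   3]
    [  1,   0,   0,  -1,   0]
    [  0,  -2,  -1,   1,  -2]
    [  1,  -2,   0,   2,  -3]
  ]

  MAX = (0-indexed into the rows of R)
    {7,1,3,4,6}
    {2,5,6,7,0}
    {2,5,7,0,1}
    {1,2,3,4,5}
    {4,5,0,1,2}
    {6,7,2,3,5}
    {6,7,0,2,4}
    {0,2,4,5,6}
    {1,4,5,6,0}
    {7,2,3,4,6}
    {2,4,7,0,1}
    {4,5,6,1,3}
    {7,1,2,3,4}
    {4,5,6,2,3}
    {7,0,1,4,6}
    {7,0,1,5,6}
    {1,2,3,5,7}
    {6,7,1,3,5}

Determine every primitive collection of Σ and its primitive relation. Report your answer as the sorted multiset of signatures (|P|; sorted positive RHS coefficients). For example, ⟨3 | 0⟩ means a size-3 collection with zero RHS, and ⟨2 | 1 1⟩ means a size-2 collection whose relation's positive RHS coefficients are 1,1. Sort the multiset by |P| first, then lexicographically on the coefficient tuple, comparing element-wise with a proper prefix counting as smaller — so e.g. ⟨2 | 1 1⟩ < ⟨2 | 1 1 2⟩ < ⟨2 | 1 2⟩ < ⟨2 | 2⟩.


Primitive collections (3):

  P={0,3}:  v_{0} + v_{3} = v_{6}  →  sig = ⟨2 | 1⟩
  P={4,5,7}:  v_{4} + v_{5} + v_{7} = 0  →  sig = ⟨3 | 0⟩
  P={1,2,6}:  v_{1} + v_{2} + v_{6} = v_{7}  →  sig = ⟨3 | 1⟩

Signatures (|P|; sorted positive RHS coefficients), sorted:
[⟨2 | 1⟩, ⟨3 | 0⟩, ⟨3 | 1⟩]


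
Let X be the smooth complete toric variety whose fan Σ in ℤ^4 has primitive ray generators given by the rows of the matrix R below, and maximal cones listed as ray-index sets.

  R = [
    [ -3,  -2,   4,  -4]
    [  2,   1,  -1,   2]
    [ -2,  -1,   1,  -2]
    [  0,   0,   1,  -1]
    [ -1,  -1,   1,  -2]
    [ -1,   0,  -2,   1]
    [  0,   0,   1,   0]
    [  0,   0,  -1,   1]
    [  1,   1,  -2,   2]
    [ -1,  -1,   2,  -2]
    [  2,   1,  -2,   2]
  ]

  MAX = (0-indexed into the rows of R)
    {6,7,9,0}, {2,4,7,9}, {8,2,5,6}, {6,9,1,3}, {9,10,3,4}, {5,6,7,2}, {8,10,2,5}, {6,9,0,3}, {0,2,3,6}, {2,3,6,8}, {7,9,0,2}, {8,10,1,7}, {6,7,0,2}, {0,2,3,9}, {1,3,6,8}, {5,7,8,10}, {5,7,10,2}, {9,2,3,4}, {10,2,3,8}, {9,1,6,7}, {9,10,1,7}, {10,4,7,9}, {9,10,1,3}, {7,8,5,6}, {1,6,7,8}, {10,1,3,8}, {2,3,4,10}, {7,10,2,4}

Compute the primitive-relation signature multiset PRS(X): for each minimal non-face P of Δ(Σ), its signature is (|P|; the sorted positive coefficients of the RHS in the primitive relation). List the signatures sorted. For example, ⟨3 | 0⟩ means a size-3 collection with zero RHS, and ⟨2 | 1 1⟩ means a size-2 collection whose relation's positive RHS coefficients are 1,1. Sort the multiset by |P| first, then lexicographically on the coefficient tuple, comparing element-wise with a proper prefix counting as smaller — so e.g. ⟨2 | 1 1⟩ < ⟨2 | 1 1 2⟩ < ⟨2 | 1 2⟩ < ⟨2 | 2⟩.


Primitive collections (19):

  • {1,2}:  v_{1} + v_{2} = 0 ; sig = ⟨2 | 0⟩
  • {3,7}:  v_{3} + v_{7} = 0 ; sig = ⟨2 | 0⟩
  • {8,9}:  v_{8} + v_{9} = 0 ; sig = ⟨2 | 0⟩
  • {0,10}:  v_{0} + v_{10} = v_{9} ; sig = ⟨2 | 1⟩
  • {4,6}:  v_{4} + v_{6} = v_{9} ; sig = ⟨2 | 1⟩
  • {6,10}:  v_{6} + v_{10} = v_{1} ; sig = ⟨2 | 1⟩
  • {0,1}:  v_{0} + v_{1} = v_{6} + v_{9} ; sig = ⟨2 | 1 1⟩
  • {0,8}:  v_{0} + v_{8} = v_{2} + v_{6} ; sig = ⟨2 | 1 1⟩
  • {1,4}:  v_{1} + v_{4} = v_{9} + v_{10} ; sig = ⟨2 | 1 1⟩
  • {1,5}:  v_{1} + v_{5} = v_{7} + v_{8} ; sig = ⟨2 | 1 1⟩
  • {3,5}:  v_{3} + v_{5} = v_{2} + v_{8} ; sig = ⟨2 | 1 1⟩
  • {4,8}:  v_{4} + v_{8} = v_{2} + v_{10} ; sig = ⟨2 | 1 1⟩
  • {5,9}:  v_{5} + v_{9} = v_{2} + v_{7} ; sig = ⟨2 | 1 1⟩
  • {0,5}:  v_{0} + v_{5} = 2·v_{2} + v_{6} + v_{7} ; sig = ⟨2 | 1 1 2⟩
  • {4,5}:  v_{4} + v_{5} = 2·v_{2} + v_{7} + v_{10} ; sig = ⟨2 | 1 1 2⟩
  • {0,4}:  v_{0} + v_{4} = v_{2} + 2·v_{9} ; sig = ⟨2 | 1 2⟩
  • {2,6,9}:  v_{2} + v_{6} + v_{9} = v_{0} ; sig = ⟨3 | 1⟩
  • {2,7,8}:  v_{2} + v_{7} + v_{8} = v_{5} ; sig = ⟨3 | 1⟩
  • {2,9,10}:  v_{2} + v_{9} + v_{10} = v_{4} ; sig = ⟨3 | 1⟩

Sorted signature multiset PRS(X):
    |P|=2: 16 collections, coeffs (), (), (), (1), (1), (1), (1,1), (1,1), (1,1), (1,1), (1,1), (1,1), (1,1), (1,1,2), (1,1,2), (1,2)
    |P|=3: 3 collections, coeffs (1), (1), (1)


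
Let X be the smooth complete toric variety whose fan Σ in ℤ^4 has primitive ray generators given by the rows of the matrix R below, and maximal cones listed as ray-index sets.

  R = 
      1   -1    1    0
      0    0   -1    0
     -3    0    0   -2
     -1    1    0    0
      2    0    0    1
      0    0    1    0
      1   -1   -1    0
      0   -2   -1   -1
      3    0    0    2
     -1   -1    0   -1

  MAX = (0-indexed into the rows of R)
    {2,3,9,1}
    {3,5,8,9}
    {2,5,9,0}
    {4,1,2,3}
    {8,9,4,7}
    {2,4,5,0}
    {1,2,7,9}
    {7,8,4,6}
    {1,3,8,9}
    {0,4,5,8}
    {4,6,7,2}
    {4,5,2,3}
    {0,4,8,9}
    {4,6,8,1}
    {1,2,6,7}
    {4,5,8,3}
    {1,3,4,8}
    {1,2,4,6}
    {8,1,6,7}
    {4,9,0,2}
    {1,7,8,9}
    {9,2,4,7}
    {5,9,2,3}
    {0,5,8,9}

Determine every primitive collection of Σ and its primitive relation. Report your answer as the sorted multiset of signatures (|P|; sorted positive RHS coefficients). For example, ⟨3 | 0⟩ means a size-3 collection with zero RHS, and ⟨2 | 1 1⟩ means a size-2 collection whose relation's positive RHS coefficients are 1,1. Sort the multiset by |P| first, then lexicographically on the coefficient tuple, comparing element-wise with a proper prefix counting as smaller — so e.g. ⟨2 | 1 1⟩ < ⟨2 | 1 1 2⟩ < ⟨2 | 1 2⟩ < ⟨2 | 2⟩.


15 minimal non-faces of Δ(Σ) (on 10 rays):

  P={1,5}:  v_{1} + v_{5} = 0  →  sig = ⟨2 | 0⟩
  P={2,8}:  v_{2} + v_{8} = 0  →  sig = ⟨2 | 0⟩
  P={0,3}:  v_{0} + v_{3} = v_{5}  →  sig = ⟨2 | 1⟩
  P={3,6}:  v_{3} + v_{6} = v_{1}  →  sig = ⟨2 | 1⟩
  P={6,9}:  v_{6} + v_{9} = v_{7}  →  sig = ⟨2 | 1⟩
  P={0,1}:  v_{0} + v_{1} = v_{4} + v_{9}  →  sig = ⟨2 | 1 1⟩
  P={3,7}:  v_{3} + v_{7} = v_{1} + v_{9}  →  sig = ⟨2 | 1 1⟩
  P={5,6}:  v_{5} + v_{6} = v_{4} + v_{9}  →  sig = ⟨2 | 1 1⟩
  P={5,7}:  v_{5} + v_{7} = v_{4} + 2·v_{9}  →  sig = ⟨2 | 1 2⟩
  P={0,6}:  v_{0} + v_{6} = 2·v_{4} + 2·v_{9}  →  sig = ⟨2 | 2 2⟩
  P={0,7}:  v_{0} + v_{7} = 2·v_{4} + 3·v_{9}  →  sig = ⟨2 | 2 3⟩
  P={3,4,9}:  v_{3} + v_{4} + v_{9} = 0  →  sig = ⟨3 | 0⟩
  P={1,4,9}:  v_{1} + v_{4} + v_{9} = v_{6}  →  sig = ⟨3 | 1⟩
  P={4,5,9}:  v_{4} + v_{5} + v_{9} = v_{0}  →  sig = ⟨3 | 1⟩
  P={1,4,7}:  v_{1} + v_{4} + v_{7} = 2·v_{6}  →  sig = ⟨3 | 2⟩

so the primitive-relation signature multiset is
    ⟨2 | 0⟩
    ⟨2 | 0⟩
    ⟨2 | 1⟩
    ⟨2 | 1⟩
    ⟨2 | 1⟩
    ⟨2 | 1 1⟩
    ⟨2 | 1 1⟩
    ⟨2 | 1 1⟩
    ⟨2 | 1 2⟩
    ⟨2 | 2 2⟩
    ⟨2 | 2 3⟩
    ⟨3 | 0⟩
    ⟨3 | 1⟩
    ⟨3 | 1⟩
    ⟨3 | 2⟩


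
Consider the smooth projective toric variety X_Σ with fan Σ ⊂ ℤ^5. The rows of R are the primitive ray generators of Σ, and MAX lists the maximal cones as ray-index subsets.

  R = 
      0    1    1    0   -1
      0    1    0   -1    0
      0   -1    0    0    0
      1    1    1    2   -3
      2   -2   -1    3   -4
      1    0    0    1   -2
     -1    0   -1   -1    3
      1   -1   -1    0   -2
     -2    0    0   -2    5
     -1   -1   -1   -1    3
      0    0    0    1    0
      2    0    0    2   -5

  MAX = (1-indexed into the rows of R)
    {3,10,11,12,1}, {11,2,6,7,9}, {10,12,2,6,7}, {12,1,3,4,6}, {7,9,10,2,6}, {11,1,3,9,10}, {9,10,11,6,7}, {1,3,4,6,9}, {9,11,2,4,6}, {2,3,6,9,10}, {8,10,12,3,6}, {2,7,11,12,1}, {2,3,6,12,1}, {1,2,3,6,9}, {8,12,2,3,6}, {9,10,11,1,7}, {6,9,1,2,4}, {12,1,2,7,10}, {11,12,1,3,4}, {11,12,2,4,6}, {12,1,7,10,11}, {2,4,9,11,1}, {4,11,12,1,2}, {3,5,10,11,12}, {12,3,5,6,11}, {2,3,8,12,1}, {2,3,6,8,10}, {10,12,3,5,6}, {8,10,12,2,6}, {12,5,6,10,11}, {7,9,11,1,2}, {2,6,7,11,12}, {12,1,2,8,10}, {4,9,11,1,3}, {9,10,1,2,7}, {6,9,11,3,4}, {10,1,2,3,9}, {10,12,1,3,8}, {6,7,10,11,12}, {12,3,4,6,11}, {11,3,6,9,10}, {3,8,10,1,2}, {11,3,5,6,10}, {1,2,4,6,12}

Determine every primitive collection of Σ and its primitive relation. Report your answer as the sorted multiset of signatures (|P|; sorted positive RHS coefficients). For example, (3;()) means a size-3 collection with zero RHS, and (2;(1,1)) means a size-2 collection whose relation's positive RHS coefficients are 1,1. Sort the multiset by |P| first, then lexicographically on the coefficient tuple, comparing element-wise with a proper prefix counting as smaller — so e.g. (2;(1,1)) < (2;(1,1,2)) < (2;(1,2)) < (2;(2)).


Primitive collections (23):

  • {9,12}:  v_{9} + v_{12} = 0  ⇒ sig = (2;())
  • {3,7}:  v_{3} + v_{7} = v_{10}  ⇒ sig = (2;(1))
  • {4,8}:  v_{4} + v_{8} = v_{12}  ⇒ sig = (2;(1))
  • {4,10}:  v_{4} + v_{10} = v_{11}  ⇒ sig = (2;(1))
  • {8,11}:  v_{8} + v_{11} = v_{10} + v_{12}  ⇒ sig = (2;(1,1))
  • {1,5}:  v_{1} + v_{5} = v_{3} + v_{11} + v_{12}  ⇒ sig = (2;(1,1,1))
  • {2,5}:  v_{2} + v_{5} = v_{6} + v_{10} + v_{12}  ⇒ sig = (2;(1,1,1))
  • {8,9}:  v_{8} + v_{9} = v_{2} + v_{3} + v_{10}  ⇒ sig = (2;(1,1,1))
  • {5,9}:  v_{5} + v_{9} = v_{3} + v_{6} + v_{10} + v_{11}  ⇒ sig = (2;(1,1,1,1))
  • {4,5}:  v_{4} + v_{5} = v_{3} + v_{6} + 2·v_{11} + v_{12}  ⇒ sig = (2;(1,1,1,2))
  • {5,7}:  v_{5} + v_{7} = v_{6} + 2·v_{10} + v_{11} + v_{12}  ⇒ sig = (2;(1,1,1,2))
  • {7,8}:  v_{7} + v_{8} = v_{2} + 2·v_{10} + v_{12}  ⇒ sig = (2;(1,1,2))
  • {5,8}:  v_{5} + v_{8} = v_{3} + v_{6} + 2·v_{10} + 2·v_{12}  ⇒ sig = (2;(1,1,2,2))
  • {4,7}:  v_{4} + v_{7} = v_{2} + 2·v_{11}  ⇒ sig = (2;(1,2))
  • {1,6,10}:  v_{1} + v_{6} + v_{10} = 0  ⇒ sig = (3;())
  • {2,3,11}:  v_{2} + v_{3} + v_{11} = 0  ⇒ sig = (3;())
  • {1,6,11}:  v_{1} + v_{6} + v_{11} = v_{4}  ⇒ sig = (3;(1))
  • {2,10,11}:  v_{2} + v_{10} + v_{11} = v_{7}  ⇒ sig = (3;(1))
  • {1,6,7}:  v_{1} + v_{6} + v_{7} = v_{2} + v_{11}  ⇒ sig = (3;(1,1))
  • {2,3,4}:  v_{2} + v_{3} + v_{4} = v_{1} + v_{6}  ⇒ sig = (3;(1,1))
  • {1,6,8}:  v_{1} + v_{6} + v_{8} = v_{2} + v_{3} + v_{12}  ⇒ sig = (3;(1,1,1))
  • {2,3,10,12}:  v_{2} + v_{3} + v_{10} + v_{12} = v_{8}  ⇒ sig = (4;(1))
  • {3,6,10,11,12}:  v_{3} + v_{6} + v_{10} + v_{11} + v_{12} = v_{5}  ⇒ sig = (5;(1))

Hence PRS(X_Σ) =
{ (2;()),  (2;(1)) ×3,  (2;(1,1)),  (2;(1,1,1)) ×3,  (2;(1,1,1,1)),  (2;(1,1,1,2)) ×2,  (2;(1,1,2)),  (2;(1,1,2,2)),  (2;(1,2)),  (3;()) ×2,  (3;(1)) ×2,  (3;(1,1)) ×2,  (3;(1,1,1)),  (4;(1)),  (5;(1)) }


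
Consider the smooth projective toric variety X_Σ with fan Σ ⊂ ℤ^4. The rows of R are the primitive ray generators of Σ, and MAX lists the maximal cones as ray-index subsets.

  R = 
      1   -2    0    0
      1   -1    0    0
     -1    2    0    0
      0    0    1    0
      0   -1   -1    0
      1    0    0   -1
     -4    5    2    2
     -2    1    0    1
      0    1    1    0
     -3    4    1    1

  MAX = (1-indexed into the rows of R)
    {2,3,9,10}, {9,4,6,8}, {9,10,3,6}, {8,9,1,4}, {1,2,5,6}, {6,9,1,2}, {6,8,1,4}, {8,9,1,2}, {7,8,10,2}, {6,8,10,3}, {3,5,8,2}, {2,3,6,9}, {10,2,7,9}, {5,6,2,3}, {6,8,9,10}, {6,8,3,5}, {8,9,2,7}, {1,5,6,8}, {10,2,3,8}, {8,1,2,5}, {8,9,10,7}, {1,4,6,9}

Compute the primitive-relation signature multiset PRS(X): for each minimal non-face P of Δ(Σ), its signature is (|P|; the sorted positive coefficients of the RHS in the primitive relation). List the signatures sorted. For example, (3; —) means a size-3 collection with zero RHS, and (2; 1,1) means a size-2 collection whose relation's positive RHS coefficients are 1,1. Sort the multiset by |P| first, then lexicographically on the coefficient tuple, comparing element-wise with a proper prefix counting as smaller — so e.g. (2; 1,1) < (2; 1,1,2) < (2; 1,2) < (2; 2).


Δ(Σ) — 10 vertices, 18 min non-faces:

  {1,3}:  v_{1} + v_{3} = 0  ⇒ sig = (2; —)
  {5,9}:  v_{5} + v_{9} = 0  ⇒ sig = (2; —)
  {1,10}:  v_{1} + v_{10} = v_{8} + v_{9}  ⇒ sig = (2; 1,1)
  {2,4}:  v_{2} + v_{4} = v_{1} + v_{9}  ⇒ sig = (2; 1,1)
  {5,10}:  v_{5} + v_{10} = v_{3} + v_{8}  ⇒ sig = (2; 1,1)
  {6,7}:  v_{6} + v_{7} = v_{9} + v_{10}  ⇒ sig = (2; 1,1)
  {3,4}:  v_{3} + v_{4} = v_{6} + v_{8} + v_{9}  ⇒ sig = (2; 1,1,1)
  {4,5}:  v_{4} + v_{5} = v_{1} + v_{6} + v_{8}  ⇒ sig = (2; 1,1,1)
  {5,7}:  v_{5} + v_{7} = v_{2} + v_{8} + v_{10}  ⇒ sig = (2; 1,1,1)
  {3,7}:  v_{3} + v_{7} = v_{2} + 2·v_{10}  ⇒ sig = (2; 1,2)
  {1,7}:  v_{1} + v_{7} = v_{2} + 2·v_{8} + 2·v_{9}  ⇒ sig = (2; 1,2,2)
  {4,10}:  v_{4} + v_{10} = v_{6} + 2·v_{8} + 2·v_{9}  ⇒ sig = (2; 1,2,2)
  {4,7}:  v_{4} + v_{7} = 2·v_{8} + 3·v_{9}  ⇒ sig = (2; 2,3)
  {2,6,8}:  v_{2} + v_{6} + v_{8} = 0  ⇒ sig = (3; —)
  {3,8,9}:  v_{3} + v_{8} + v_{9} = v_{10}  ⇒ sig = (3; 1)
  {2,6,10}:  v_{2} + v_{6} + v_{10} = v_{3} + v_{9}  ⇒ sig = (3; 1,1)
  {1,6,8,9}:  v_{1} + v_{6} + v_{8} + v_{9} = v_{4}  ⇒ sig = (4; 1)
  {2,8,9,10}:  v_{2} + v_{8} + v_{9} + v_{10} = v_{7}  ⇒ sig = (4; 1)

Signatures (|P|; sorted positive RHS coefficients), sorted:
    |P|=2: 13 collections, coeffs (), (), (1,1), (1,1), (1,1), (1,1), (1,1,1), (1,1,1), (1,1,1), (1,2), (1,2,2), (1,2,2), (2,3)
    |P|=3: 3 collections, coeffs (), (1), (1,1)
    |P|=4: 2 collections, coeffs (1), (1)


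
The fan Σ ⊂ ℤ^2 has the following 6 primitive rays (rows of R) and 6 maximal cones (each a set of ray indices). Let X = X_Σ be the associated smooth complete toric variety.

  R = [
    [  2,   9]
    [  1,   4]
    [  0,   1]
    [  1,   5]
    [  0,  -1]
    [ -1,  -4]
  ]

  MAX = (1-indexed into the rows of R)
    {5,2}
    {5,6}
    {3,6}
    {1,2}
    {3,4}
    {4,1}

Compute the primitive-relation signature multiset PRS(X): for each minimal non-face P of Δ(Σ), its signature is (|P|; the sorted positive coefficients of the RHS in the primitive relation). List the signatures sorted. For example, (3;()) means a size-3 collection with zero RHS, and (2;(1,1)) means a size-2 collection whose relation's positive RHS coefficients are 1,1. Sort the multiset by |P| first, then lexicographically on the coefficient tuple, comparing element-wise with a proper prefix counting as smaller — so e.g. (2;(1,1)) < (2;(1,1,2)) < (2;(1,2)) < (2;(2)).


Δ(Σ) — 6 vertices, 9 min non-faces:

  P={2,6}:  v_{2} + v_{6} = 0 — sig = (2;())
  P={3,5}:  v_{3} + v_{5} = 0 — sig = (2;())
  P={1,6}:  v_{1} + v_{6} = v_{4} — sig = (2;(1))
  P={2,3}:  v_{2} + v_{3} = v_{4} — sig = (2;(1))
  P={2,4}:  v_{2} + v_{4} = v_{1} — sig = (2;(1))
  P={4,5}:  v_{4} + v_{5} = v_{2} — sig = (2;(1))
  P={4,6}:  v_{4} + v_{6} = v_{3} — sig = (2;(1))
  P={1,3}:  v_{1} + v_{3} = 2·v_{4} — sig = (2;(2))
  P={1,5}:  v_{1} + v_{5} = 2·v_{2} — sig = (2;(2))

so the primitive-relation signature multiset is
[(2;()), (2;()), (2;(1)), (2;(1)), (2;(1)), (2;(1)), (2;(1)), (2;(2)), (2;(2))]


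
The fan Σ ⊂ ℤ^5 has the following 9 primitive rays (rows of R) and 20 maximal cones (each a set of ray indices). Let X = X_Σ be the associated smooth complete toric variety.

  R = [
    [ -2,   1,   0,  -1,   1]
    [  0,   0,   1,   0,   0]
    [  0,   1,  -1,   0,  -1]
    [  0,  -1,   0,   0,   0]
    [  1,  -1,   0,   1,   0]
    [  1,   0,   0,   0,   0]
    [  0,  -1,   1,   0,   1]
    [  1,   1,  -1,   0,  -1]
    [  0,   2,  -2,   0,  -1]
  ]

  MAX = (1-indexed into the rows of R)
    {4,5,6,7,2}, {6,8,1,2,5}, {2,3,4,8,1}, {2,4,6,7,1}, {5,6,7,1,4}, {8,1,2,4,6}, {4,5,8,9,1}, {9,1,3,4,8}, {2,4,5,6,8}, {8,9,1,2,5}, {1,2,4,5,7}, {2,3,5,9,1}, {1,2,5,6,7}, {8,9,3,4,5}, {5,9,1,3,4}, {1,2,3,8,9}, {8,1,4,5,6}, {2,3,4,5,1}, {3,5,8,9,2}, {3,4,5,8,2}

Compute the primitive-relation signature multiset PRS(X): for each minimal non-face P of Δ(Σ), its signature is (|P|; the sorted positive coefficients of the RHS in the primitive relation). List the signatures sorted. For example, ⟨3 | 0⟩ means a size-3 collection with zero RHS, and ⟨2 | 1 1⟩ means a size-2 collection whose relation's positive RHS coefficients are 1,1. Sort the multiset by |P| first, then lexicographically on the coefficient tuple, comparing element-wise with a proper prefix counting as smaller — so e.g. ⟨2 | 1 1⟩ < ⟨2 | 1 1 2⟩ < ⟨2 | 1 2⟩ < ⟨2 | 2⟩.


9 minimal non-faces of Δ(Σ) (on 9 rays):

  {3,7}:  v_{3} + v_{7} = 0  →  sig = ⟨2 | 0⟩
  {3,6}:  v_{3} + v_{6} = v_{8}  →  sig = ⟨2 | 1⟩
  {7,8}:  v_{7} + v_{8} = v_{6}  →  sig = ⟨2 | 1⟩
  {7,9}:  v_{7} + v_{9} = v_{1} + v_{5} + v_{8}  →  sig = ⟨2 | 1 1 1⟩
  {6,9}:  v_{6} + v_{9} = v_{1} + v_{5} + 2·v_{8}  →  sig = ⟨2 | 1 1 2⟩
  {2,4,9}:  v_{2} + v_{4} + v_{9} = v_{3}  →  sig = ⟨3 | 1⟩
  {1,3,5,8}:  v_{1} + v_{3} + v_{5} + v_{8} = v_{9}  →  sig = ⟨4 | 1⟩
  {1,2,4,5,8}:  v_{1} + v_{2} + v_{4} + v_{5} + v_{8} = 0  →  sig = ⟨5 | 0⟩
  {1,2,4,5,6}:  v_{1} + v_{2} + v_{4} + v_{5} + v_{6} = v_{7}  →  sig = ⟨5 | 1⟩

so the primitive-relation signature multiset is
    ⟨2 | 0⟩
    ⟨2 | 1⟩
    ⟨2 | 1⟩
    ⟨2 | 1 1 1⟩
    ⟨2 | 1 1 2⟩
    ⟨3 | 1⟩
    ⟨4 | 1⟩
    ⟨5 | 0⟩
    ⟨5 | 1⟩


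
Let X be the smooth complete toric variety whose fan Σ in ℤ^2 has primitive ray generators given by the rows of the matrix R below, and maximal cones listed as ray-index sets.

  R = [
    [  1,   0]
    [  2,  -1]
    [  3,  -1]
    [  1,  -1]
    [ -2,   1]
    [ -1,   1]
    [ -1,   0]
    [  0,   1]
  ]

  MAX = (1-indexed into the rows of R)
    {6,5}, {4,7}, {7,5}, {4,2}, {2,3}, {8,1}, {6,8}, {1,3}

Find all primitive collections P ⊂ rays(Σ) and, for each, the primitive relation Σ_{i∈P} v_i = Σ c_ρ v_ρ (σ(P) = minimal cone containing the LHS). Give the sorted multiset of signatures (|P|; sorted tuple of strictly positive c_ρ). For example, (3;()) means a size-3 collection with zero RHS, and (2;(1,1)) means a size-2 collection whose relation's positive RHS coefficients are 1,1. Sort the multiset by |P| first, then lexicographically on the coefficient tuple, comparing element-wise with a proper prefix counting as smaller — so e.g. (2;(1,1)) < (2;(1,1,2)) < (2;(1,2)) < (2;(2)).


The 20 primitive collections of Σ (r=8, n=2):

  • {1,7}:  v_{1} + v_{7} = 0  ⇒ sig = (2;())
  • {2,5}:  v_{2} + v_{5} = 0  ⇒ sig = (2;())
  • {4,6}:  v_{4} + v_{6} = 0  ⇒ sig = (2;())
  • {1,2}:  v_{1} + v_{2} = v_{3}  ⇒ sig = (2;(1))
  • {1,4}:  v_{1} + v_{4} = v_{2}  ⇒ sig = (2;(1))
  • {1,5}:  v_{1} + v_{5} = v_{6}  ⇒ sig = (2;(1))
  • {1,6}:  v_{1} + v_{6} = v_{8}  ⇒ sig = (2;(1))
  • {2,6}:  v_{2} + v_{6} = v_{1}  ⇒ sig = (2;(1))
  • {2,7}:  v_{2} + v_{7} = v_{4}  ⇒ sig = (2;(1))
  • {3,5}:  v_{3} + v_{5} = v_{1}  ⇒ sig = (2;(1))
  • {3,7}:  v_{3} + v_{7} = v_{2}  ⇒ sig = (2;(1))
  • {4,5}:  v_{4} + v_{5} = v_{7}  ⇒ sig = (2;(1))
  • {4,8}:  v_{4} + v_{8} = v_{1}  ⇒ sig = (2;(1))
  • {6,7}:  v_{6} + v_{7} = v_{5}  ⇒ sig = (2;(1))
  • {7,8}:  v_{7} + v_{8} = v_{6}  ⇒ sig = (2;(1))
  • {2,8}:  v_{2} + v_{8} = 2·v_{1}  ⇒ sig = (2;(2))
  • {3,4}:  v_{3} + v_{4} = 2·v_{2}  ⇒ sig = (2;(2))
  • {3,6}:  v_{3} + v_{6} = 2·v_{1}  ⇒ sig = (2;(2))
  • {5,8}:  v_{5} + v_{8} = 2·v_{6}  ⇒ sig = (2;(2))
  • {3,8}:  v_{3} + v_{8} = 3·v_{1}  ⇒ sig = (2;(3))

so the primitive-relation signature multiset is
    |P|=2: 20 collections, coeffs (), (), (), (1), (1), (1), (1), (1), (1), (1), (1), (1), (1), (1), (1), (2), (2), (2), (2), (3)


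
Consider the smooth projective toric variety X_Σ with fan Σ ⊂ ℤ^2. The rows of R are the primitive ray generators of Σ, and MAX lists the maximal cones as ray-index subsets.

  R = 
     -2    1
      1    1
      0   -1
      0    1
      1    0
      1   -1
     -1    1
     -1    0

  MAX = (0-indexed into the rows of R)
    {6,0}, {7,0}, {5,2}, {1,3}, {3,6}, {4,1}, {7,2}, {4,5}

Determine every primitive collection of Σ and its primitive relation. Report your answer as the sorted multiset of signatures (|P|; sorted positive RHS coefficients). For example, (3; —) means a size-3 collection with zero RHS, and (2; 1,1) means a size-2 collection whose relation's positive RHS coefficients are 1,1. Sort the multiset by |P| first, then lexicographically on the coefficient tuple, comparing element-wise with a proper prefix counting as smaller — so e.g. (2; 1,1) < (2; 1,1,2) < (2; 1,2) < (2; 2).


Primitive collections (20):

  P={2,3}:  v_{2} + v_{3} = 0 — sig = (2; —)
  P={4,7}:  v_{4} + v_{7} = 0 — sig = (2; —)
  P={5,6}:  v_{5} + v_{6} = 0 — sig = (2; —)
  P={0,4}:  v_{0} + v_{4} = v_{6} — sig = (2; 1)
  P={0,5}:  v_{0} + v_{5} = v_{7} — sig = (2; 1)
  P={1,2}:  v_{1} + v_{2} = v_{4} — sig = (2; 1)
  P={1,7}:  v_{1} + v_{7} = v_{3} — sig = (2; 1)
  P={2,4}:  v_{2} + v_{4} = v_{5} — sig = (2; 1)
  P={2,6}:  v_{2} + v_{6} = v_{7} — sig = (2; 1)
  P={3,4}:  v_{3} + v_{4} = v_{1} — sig = (2; 1)
  P={3,5}:  v_{3} + v_{5} = v_{4} — sig = (2; 1)
  P={3,7}:  v_{3} + v_{7} = v_{6} — sig = (2; 1)
  P={4,6}:  v_{4} + v_{6} = v_{3} — sig = (2; 1)
  P={5,7}:  v_{5} + v_{7} = v_{2} — sig = (2; 1)
  P={6,7}:  v_{6} + v_{7} = v_{0} — sig = (2; 1)
  P={0,1}:  v_{0} + v_{1} = v_{3} + v_{6} — sig = (2; 1,1)
  P={0,2}:  v_{0} + v_{2} = 2·v_{7} — sig = (2; 2)
  P={0,3}:  v_{0} + v_{3} = 2·v_{6} — sig = (2; 2)
  P={1,5}:  v_{1} + v_{5} = 2·v_{4} — sig = (2; 2)
  P={1,6}:  v_{1} + v_{6} = 2·v_{3} — sig = (2; 2)

Signatures (|P|; sorted positive RHS coefficients), sorted:
[(2; —), (2; —), (2; —), (2; 1), (2; 1), (2; 1), (2; 1), (2; 1), (2; 1), (2; 1), (2; 1), (2; 1), (2; 1), (2; 1), (2; 1), (2; 1,1), (2; 2), (2; 2), (2; 2), (2; 2)]


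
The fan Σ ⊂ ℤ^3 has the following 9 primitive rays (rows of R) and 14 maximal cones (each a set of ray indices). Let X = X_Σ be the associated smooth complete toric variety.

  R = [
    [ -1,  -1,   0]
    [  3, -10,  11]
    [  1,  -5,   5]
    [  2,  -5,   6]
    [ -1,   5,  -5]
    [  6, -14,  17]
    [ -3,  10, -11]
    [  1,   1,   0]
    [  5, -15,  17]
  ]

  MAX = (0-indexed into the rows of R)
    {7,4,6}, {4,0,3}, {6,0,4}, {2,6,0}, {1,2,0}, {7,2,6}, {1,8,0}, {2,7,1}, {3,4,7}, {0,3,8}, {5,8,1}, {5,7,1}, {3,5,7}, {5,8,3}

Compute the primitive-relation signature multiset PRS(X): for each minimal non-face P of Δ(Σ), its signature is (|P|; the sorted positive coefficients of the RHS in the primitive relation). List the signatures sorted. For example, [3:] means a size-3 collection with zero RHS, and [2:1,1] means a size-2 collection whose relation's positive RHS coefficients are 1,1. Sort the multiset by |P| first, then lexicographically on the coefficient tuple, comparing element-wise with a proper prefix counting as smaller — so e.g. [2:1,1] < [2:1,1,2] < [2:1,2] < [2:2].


|primitive collections| = 15. Relations:

  • {0,7}:  v_{0} + v_{7} = 0  ⇒ sig = [2:]
  • {1,6}:  v_{1} + v_{6} = 0  ⇒ sig = [2:]
  • {2,4}:  v_{2} + v_{4} = 0  ⇒ sig = [2:]
  • {0,5}:  v_{0} + v_{5} = v_{8}  ⇒ sig = [2:1]
  • {1,3}:  v_{1} + v_{3} = v_{8}  ⇒ sig = [2:1]
  • {1,4}:  v_{1} + v_{4} = v_{3}  ⇒ sig = [2:1]
  • {2,3}:  v_{2} + v_{3} = v_{1}  ⇒ sig = [2:1]
  • {3,6}:  v_{3} + v_{6} = v_{4}  ⇒ sig = [2:1]
  • {6,8}:  v_{6} + v_{8} = v_{3}  ⇒ sig = [2:1]
  • {7,8}:  v_{7} + v_{8} = v_{5}  ⇒ sig = [2:1]
  • {5,6}:  v_{5} + v_{6} = v_{3} + v_{7}  ⇒ sig = [2:1,1]
  • {2,5}:  v_{2} + v_{5} = 2·v_{1} + v_{7}  ⇒ sig = [2:1,2]
  • {4,5}:  v_{4} + v_{5} = 2·v_{3} + v_{7}  ⇒ sig = [2:1,2]
  • {2,8}:  v_{2} + v_{8} = 2·v_{1}  ⇒ sig = [2:2]
  • {4,8}:  v_{4} + v_{8} = 2·v_{3}  ⇒ sig = [2:2]

so the primitive-relation signature multiset is
{ [2:] ×3,  [2:1] ×7,  [2:1,1],  [2:1,2] ×2,  [2:2] ×2 }


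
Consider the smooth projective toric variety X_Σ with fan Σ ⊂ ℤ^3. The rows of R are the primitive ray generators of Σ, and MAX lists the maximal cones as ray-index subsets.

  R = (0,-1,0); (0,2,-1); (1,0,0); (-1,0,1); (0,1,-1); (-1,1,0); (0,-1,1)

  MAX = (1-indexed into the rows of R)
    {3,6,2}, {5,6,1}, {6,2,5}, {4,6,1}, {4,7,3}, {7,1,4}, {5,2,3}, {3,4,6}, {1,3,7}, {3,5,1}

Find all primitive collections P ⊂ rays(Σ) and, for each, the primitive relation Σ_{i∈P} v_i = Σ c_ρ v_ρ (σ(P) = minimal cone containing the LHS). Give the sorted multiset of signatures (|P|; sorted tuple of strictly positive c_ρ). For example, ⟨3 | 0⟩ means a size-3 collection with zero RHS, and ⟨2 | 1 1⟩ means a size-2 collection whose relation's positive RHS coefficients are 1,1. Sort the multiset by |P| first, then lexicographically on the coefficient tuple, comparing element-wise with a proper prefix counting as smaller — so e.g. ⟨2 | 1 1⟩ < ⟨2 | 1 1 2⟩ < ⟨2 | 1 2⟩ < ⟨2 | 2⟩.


The 9 primitive collections of Σ (r=7, n=3):

  P = {5,7}:  v_{5} + v_{7} = 0  ⇒ sig = ⟨2 | 0⟩
  P = {1,2}:  v_{1} + v_{2} = v_{5}  ⇒ sig = ⟨2 | 1⟩
  P = {4,5}:  v_{4} + v_{5} = v_{6}  ⇒ sig = ⟨2 | 1⟩
  P = {6,7}:  v_{6} + v_{7} = v_{4}  ⇒ sig = ⟨2 | 1⟩
  P = {2,7}:  v_{2} + v_{7} = v_{3} + v_{6}  ⇒ sig = ⟨2 | 1 1⟩
  P = {2,4}:  v_{2} + v_{4} = v_{3} + 2·v_{6}  ⇒ sig = ⟨2 | 1 2⟩
  P = {1,3,6}:  v_{1} + v_{3} + v_{6} = 0  ⇒ sig = ⟨3 | 0⟩
  P = {1,3,4}:  v_{1} + v_{3} + v_{4} = v_{7}  ⇒ sig = ⟨3 | 1⟩
  P = {3,5,6}:  v_{3} + v_{5} + v_{6} = v_{2}  ⇒ sig = ⟨3 | 1⟩

Hence PRS(X_Σ) =
{ ⟨2 | 0⟩,  ⟨2 | 1⟩ ×3,  ⟨2 | 1 1⟩,  ⟨2 | 1 2⟩,  ⟨3 | 0⟩,  ⟨3 | 1⟩ ×2 }


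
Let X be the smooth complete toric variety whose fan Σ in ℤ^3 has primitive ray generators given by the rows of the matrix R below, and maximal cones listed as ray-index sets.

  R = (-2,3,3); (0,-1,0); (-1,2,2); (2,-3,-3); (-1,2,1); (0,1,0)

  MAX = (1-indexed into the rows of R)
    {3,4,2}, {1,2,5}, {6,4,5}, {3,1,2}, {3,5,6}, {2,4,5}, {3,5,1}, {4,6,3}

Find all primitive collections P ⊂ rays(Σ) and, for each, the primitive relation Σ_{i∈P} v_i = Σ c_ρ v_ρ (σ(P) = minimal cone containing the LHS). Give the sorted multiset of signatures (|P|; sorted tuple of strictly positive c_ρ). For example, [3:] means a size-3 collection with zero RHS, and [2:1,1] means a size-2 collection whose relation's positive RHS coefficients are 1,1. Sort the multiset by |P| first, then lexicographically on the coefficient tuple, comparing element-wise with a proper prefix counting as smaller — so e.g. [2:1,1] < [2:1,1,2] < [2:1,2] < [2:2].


Σ has 5 primitive collections:

  P = {1,4}:  v_{1} + v_{4} = 0  so sig = [2:]
  P = {2,6}:  v_{2} + v_{6} = 0  so sig = [2:]
  P = {1,6}:  v_{1} + v_{6} = v_{3} + v_{5}  so sig = [2:1,1]
  P = {2,3,5}:  v_{2} + v_{3} + v_{5} = v_{1}  so sig = [3:1]
  P = {3,4,5}:  v_{3} + v_{4} + v_{5} = v_{6}  so sig = [3:1]

Signatures (|P|; sorted positive RHS coefficients), sorted:
    |P|=2: 3 collections, coeffs (), (), (1,1)
    |P|=3: 2 collections, coeffs (1), (1)


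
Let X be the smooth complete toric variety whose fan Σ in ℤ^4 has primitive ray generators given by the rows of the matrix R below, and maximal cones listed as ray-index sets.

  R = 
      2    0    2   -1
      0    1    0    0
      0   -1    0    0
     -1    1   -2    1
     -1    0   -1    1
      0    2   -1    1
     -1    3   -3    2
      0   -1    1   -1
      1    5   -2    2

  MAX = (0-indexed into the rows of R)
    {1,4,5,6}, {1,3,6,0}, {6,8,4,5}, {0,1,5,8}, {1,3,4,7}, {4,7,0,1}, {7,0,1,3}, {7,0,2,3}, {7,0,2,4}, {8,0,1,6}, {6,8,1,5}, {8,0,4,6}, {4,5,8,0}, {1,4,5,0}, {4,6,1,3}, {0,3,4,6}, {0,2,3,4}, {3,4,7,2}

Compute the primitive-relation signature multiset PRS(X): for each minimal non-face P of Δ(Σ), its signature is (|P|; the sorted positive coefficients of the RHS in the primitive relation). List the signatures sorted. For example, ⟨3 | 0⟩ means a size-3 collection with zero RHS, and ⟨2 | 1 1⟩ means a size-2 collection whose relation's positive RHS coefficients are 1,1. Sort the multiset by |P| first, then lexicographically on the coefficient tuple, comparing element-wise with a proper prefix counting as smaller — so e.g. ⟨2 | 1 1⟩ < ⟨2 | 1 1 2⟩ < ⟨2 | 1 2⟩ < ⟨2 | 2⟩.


Minimal non-faces — 14 found among 9 rays, 18 max cones:

  P={1,2}:  v_{1} + v_{2} = 0  ⟹  sig = ⟨2 | 0⟩
  P={3,5}:  v_{3} + v_{5} = v_{6}  ⟹  sig = ⟨2 | 1⟩
  P={5,7}:  v_{5} + v_{7} = v_{1}  ⟹  sig = ⟨2 | 1⟩
  P={6,7}:  v_{6} + v_{7} = v_{1} + v_{3}  ⟹  sig = ⟨2 | 1 1⟩
  P={2,5}:  v_{2} + v_{5} = v_{0} + v_{3} + v_{4}  ⟹  sig = ⟨2 | 1 1 1⟩
  P={7,8}:  v_{7} + v_{8} = v_{0} + v_{1} + v_{6}  ⟹  sig = ⟨2 | 1 1 1⟩
  P={2,8}:  v_{2} + v_{8} = 2·v_{0} + v_{3} + v_{4} + v_{6}  ⟹  sig = ⟨2 | 1 1 1 2⟩
  P={2,6}:  v_{2} + v_{6} = v_{0} + 2·v_{3} + v_{4}  ⟹  sig = ⟨2 | 1 1 2⟩
  P={3,8}:  v_{3} + v_{8} = v_{0} + 2·v_{6}  ⟹  sig = ⟨2 | 1 2⟩
  P={0,5,6}:  v_{0} + v_{5} + v_{6} = v_{8}  ⟹  sig = ⟨3 | 1⟩
  P={1,4,8}:  v_{1} + v_{4} + v_{8} = 3·v_{5}  ⟹  sig = ⟨3 | 3⟩
  P={0,3,4,7}:  v_{0} + v_{3} + v_{4} + v_{7} = 0  ⟹  sig = ⟨4 | 0⟩
  P={0,1,3,4}:  v_{0} + v_{1} + v_{3} + v_{4} = v_{5}  ⟹  sig = ⟨4 | 1⟩
  P={0,1,4,6}:  v_{0} + v_{1} + v_{4} + v_{6} = 2·v_{5}  ⟹  sig = ⟨4 | 2⟩

Sorted signature multiset PRS(X):
    ⟨2 | 0⟩
    ⟨2 | 1⟩
    ⟨2 | 1⟩
    ⟨2 | 1 1⟩
    ⟨2 | 1 1 1⟩
    ⟨2 | 1 1 1⟩
    ⟨2 | 1 1 1 2⟩
    ⟨2 | 1 1 2⟩
    ⟨2 | 1 2⟩
    ⟨3 | 1⟩
    ⟨3 | 3⟩
    ⟨4 | 0⟩
    ⟨4 | 1⟩
    ⟨4 | 2⟩


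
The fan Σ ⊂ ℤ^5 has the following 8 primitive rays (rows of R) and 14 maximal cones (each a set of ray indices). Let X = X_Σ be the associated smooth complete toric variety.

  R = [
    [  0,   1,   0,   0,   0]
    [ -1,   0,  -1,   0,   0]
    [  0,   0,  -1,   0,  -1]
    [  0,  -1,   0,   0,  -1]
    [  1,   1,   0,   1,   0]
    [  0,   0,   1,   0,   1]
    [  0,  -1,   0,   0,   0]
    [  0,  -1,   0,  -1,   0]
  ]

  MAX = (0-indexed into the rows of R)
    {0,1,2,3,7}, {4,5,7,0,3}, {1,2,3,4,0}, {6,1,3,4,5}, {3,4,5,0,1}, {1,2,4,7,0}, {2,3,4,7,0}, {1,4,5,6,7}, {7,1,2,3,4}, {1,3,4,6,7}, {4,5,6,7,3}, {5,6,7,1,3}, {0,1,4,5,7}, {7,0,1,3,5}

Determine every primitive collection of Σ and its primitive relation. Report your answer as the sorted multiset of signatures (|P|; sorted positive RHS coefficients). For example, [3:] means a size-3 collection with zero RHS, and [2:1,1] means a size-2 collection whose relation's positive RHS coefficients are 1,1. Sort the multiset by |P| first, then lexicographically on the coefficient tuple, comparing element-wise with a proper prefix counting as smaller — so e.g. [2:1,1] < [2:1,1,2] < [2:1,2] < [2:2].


|primitive collections| = 5. Relations:

  • {0,6}:  v_{0} + v_{6} = 0  ⟹  sig = [2:]
  • {2,5}:  v_{2} + v_{5} = 0  ⟹  sig = [2:]
  • {2,6}:  v_{2} + v_{6} = v_{1} + v_{3} + v_{4} + v_{7}  ⟹  sig = [2:1,1,1,1]
  • {0,1,3,4,7}:  v_{0} + v_{1} + v_{3} + v_{4} + v_{7} = v_{2}  ⟹  sig = [5:1]
  • {1,3,4,5,7}:  v_{1} + v_{3} + v_{4} + v_{5} + v_{7} = v_{6}  ⟹  sig = [5:1]

so the primitive-relation signature multiset is
    |P|=2: 3 collections, coeffs (), (), (1,1,1,1)
    |P|=5: 2 collections, coeffs (1), (1)


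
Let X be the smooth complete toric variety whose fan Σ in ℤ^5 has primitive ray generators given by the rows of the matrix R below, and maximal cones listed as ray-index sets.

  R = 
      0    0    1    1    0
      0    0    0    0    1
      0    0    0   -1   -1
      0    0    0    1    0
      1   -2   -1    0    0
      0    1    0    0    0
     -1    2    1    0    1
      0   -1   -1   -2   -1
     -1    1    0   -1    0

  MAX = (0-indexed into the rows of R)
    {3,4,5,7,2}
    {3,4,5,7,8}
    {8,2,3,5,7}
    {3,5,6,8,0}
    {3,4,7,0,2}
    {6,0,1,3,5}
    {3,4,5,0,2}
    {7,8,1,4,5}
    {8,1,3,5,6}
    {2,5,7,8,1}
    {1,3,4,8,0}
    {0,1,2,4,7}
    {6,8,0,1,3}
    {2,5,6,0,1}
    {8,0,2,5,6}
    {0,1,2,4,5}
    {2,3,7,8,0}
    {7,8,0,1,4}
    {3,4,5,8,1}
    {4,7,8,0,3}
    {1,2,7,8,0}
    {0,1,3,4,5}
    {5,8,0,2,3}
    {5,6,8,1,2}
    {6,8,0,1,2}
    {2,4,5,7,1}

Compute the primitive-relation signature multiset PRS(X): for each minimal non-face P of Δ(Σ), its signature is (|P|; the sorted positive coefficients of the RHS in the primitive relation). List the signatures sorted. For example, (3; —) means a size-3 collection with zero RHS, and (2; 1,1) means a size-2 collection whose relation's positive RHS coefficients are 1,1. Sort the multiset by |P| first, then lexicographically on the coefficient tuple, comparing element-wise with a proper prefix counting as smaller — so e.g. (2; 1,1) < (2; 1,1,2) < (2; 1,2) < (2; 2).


9 collections generate NE(X_Σ); each relation:

  {4,6}:  v_{4} + v_{6} = v_{1}  ⇒ sig = (2; 1)
  {6,7}:  v_{6} + v_{7} = v_{1} + v_{2} + v_{8}  ⇒ sig = (2; 1,1,1)
  {1,2,3}:  v_{1} + v_{2} + v_{3} = 0  ⇒ sig = (3; —)
  {0,5,7}:  v_{0} + v_{5} + v_{7} = v_{2}  ⇒ sig = (3; 1)
  {2,4,8}:  v_{2} + v_{4} + v_{8} = v_{7}  ⇒ sig = (3; 1)
  {1,3,7}:  v_{1} + v_{3} + v_{7} = v_{4} + v_{8}  ⇒ sig = (3; 1,1)
  {2,3,6}:  v_{2} + v_{3} + v_{6} = v_{0} + v_{5} + v_{8}  ⇒ sig = (3; 1,1,1)
  {0,4,5,8}:  v_{0} + v_{4} + v_{5} + v_{8} = 0  ⇒ sig = (4; —)
  {0,1,5,8}:  v_{0} + v_{1} + v_{5} + v_{8} = v_{6}  ⇒ sig = (4; 1)

so the primitive-relation signature multiset is
{ (2; 1),  (2; 1,1,1),  (3; —),  (3; 1) ×2,  (3; 1,1),  (3; 1,1,1),  (4; —),  (4; 1) }


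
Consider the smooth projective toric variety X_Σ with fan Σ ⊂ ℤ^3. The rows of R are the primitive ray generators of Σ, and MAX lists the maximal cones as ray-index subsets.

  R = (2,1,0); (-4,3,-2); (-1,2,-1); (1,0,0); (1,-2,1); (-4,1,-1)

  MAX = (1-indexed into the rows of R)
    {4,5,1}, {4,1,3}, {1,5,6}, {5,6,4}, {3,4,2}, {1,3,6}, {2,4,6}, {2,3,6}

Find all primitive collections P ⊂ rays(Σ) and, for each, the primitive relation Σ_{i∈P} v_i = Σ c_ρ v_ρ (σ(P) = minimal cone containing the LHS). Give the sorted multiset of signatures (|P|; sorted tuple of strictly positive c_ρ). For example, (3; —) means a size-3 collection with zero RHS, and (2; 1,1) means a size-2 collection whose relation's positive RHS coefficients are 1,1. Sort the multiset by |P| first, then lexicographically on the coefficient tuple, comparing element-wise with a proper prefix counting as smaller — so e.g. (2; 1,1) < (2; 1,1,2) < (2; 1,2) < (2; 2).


Minimal non-faces — 5 found among 6 rays, 8 max cones:

  P={3,5}:  v_{3} + v_{5} = 0 ; sig = (2; —)
  P={2,5}:  v_{2} + v_{5} = v_{4} + v_{6} ; sig = (2; 1,1)
  P={1,2}:  v_{1} + v_{2} = 2·v_{3} ; sig = (2; 2)
  P={1,4,6}:  v_{1} + v_{4} + v_{6} = v_{3} ; sig = (3; 1)
  P={3,4,6}:  v_{3} + v_{4} + v_{6} = v_{2} ; sig = (3; 1)

Sorted signature multiset PRS(X):
    (2; —)
    (2; 1,1)
    (2; 2)
    (3; 1)
    (3; 1)


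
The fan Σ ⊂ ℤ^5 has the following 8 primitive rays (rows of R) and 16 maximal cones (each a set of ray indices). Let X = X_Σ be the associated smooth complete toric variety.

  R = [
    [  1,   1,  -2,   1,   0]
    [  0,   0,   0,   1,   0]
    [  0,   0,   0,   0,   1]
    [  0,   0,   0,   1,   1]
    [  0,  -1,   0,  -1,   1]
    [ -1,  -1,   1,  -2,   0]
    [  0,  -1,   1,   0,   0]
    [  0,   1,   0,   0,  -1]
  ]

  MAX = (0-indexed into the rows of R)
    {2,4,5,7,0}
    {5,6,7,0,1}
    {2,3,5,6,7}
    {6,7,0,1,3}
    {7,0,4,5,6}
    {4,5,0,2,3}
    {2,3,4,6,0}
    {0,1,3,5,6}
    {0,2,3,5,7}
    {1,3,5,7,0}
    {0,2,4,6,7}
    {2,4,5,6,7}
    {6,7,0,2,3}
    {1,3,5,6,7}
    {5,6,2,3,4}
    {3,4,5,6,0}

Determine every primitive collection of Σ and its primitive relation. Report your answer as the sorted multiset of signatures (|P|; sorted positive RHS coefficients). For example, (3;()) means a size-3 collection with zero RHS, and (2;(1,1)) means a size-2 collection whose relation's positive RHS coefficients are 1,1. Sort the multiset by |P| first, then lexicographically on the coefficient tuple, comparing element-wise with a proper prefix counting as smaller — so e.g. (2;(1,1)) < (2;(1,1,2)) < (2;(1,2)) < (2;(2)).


Minimal non-faces — 5 found among 8 rays, 16 max cones:

  • {1,2}:  v_{1} + v_{2} = v_{3} ; sig = (2;(1))
  • {1,4}:  v_{1} + v_{4} = v_{0} + v_{3} + v_{5} + v_{6} ; sig = (2;(1,1,1,1))
  • {3,4,7}:  v_{3} + v_{4} + v_{7} = v_{2} ; sig = (3;(1))
  • {0,2,5,6}:  v_{0} + v_{2} + v_{5} + v_{6} = v_{4} ; sig = (4;(1))
  • {0,3,5,6,7}:  v_{0} + v_{3} + v_{5} + v_{6} + v_{7} = 0 ; sig = (5;())

Sorted signature multiset PRS(X):
[(2;(1)), (2;(1,1,1,1)), (3;(1)), (4;(1)), (5;())]


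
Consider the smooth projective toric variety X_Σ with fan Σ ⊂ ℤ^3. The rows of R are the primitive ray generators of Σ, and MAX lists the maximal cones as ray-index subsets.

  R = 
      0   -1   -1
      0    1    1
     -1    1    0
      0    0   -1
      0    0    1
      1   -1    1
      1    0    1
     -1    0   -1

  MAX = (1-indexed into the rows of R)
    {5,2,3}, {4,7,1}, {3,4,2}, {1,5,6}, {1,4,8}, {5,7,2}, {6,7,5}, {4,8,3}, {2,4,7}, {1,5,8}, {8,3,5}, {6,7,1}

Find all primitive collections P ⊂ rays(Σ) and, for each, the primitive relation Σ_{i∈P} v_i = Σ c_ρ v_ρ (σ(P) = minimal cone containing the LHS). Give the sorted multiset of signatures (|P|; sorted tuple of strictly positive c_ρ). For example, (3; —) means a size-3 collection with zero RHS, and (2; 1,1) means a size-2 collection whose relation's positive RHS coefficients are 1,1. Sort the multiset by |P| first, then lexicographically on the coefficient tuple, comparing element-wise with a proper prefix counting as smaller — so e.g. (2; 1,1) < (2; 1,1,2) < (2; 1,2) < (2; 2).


The 11 primitive collections of Σ (r=8, n=3):

  • {1,2}:  v_{1} + v_{2} = 0  ⇒ sig = (2; —)
  • {4,5}:  v_{4} + v_{5} = 0  ⇒ sig = (2; —)
  • {7,8}:  v_{7} + v_{8} = 0  ⇒ sig = (2; —)
  • {1,3}:  v_{1} + v_{3} = v_{8}  ⇒ sig = (2; 1)
  • {2,8}:  v_{2} + v_{8} = v_{3}  ⇒ sig = (2; 1)
  • {3,6}:  v_{3} + v_{6} = v_{5}  ⇒ sig = (2; 1)
  • {3,7}:  v_{3} + v_{7} = v_{2}  ⇒ sig = (2; 1)
  • {2,6}:  v_{2} + v_{6} = v_{5} + v_{7}  ⇒ sig = (2; 1,1)
  • {4,6}:  v_{4} + v_{6} = v_{1} + v_{7}  ⇒ sig = (2; 1,1)
  • {6,8}:  v_{6} + v_{8} = v_{1} + v_{5}  ⇒ sig = (2; 1,1)
  • {1,5,7}:  v_{1} + v_{5} + v_{7} = v_{6}  ⇒ sig = (3; 1)

so the primitive-relation signature multiset is
    (2; —)
    (2; —)
    (2; —)
    (2; 1)
    (2; 1)
    (2; 1)
    (2; 1)
    (2; 1,1)
    (2; 1,1)
    (2; 1,1)
    (3; 1)


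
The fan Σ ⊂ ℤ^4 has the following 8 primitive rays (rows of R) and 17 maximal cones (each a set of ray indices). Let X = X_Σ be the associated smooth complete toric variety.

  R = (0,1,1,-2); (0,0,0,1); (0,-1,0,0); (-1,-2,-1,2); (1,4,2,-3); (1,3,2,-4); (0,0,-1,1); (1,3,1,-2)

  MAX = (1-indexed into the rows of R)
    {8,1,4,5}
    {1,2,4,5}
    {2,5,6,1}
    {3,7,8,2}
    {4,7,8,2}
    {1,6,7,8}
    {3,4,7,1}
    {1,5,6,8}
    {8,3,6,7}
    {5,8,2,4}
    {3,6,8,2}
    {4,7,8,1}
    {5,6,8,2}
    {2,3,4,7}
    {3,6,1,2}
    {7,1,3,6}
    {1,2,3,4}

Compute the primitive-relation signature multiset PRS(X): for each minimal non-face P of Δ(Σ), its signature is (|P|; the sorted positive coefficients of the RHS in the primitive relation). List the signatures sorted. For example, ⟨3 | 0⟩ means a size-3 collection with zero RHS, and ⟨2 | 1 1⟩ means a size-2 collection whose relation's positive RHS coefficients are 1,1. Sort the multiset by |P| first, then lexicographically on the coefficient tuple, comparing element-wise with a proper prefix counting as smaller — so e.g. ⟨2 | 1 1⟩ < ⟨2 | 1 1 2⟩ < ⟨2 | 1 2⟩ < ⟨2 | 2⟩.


The 8 primitive collections of Σ (r=8, n=4):

  P={4,6}:  v_{4} + v_{6} = v_{1}  ⟹  sig = ⟨2 | 1⟩
  P={3,5}:  v_{3} + v_{5} = v_{2} + v_{6}  ⟹  sig = ⟨2 | 1 1⟩
  P={5,7}:  v_{5} + v_{7} = v_{4} + 2·v_{8}  ⟹  sig = ⟨2 | 1 2⟩
  P={3,4,8}:  v_{3} + v_{4} + v_{8} = 0  ⟹  sig = ⟨3 | 0⟩
  P={1,2,8}:  v_{1} + v_{2} + v_{8} = v_{5}  ⟹  sig = ⟨3 | 1⟩
  P={1,3,8}:  v_{1} + v_{3} + v_{8} = v_{6}  ⟹  sig = ⟨3 | 1⟩
  P={2,6,7}:  v_{2} + v_{6} + v_{7} = v_{8}  ⟹  sig = ⟨3 | 1⟩
  P={1,2,7}:  v_{1} + v_{2} + v_{7} = v_{4} + v_{8}  ⟹  sig = ⟨3 | 1 1⟩

Sorted signature multiset PRS(X):
    ⟨2 | 1⟩
    ⟨2 | 1 1⟩
    ⟨2 | 1 2⟩
    ⟨3 | 0⟩
    ⟨3 | 1⟩
    ⟨3 | 1⟩
    ⟨3 | 1⟩
    ⟨3 | 1 1⟩
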